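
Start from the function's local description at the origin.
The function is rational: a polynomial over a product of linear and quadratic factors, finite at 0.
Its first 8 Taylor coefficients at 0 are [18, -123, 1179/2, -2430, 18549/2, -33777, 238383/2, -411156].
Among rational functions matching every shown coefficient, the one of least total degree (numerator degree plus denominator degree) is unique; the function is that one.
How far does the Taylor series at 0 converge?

The radius of convergence is 1/3.

No rational of total degree below 4 reproduces all 8 coefficients; solving the [2/2] Pade equations on them gives f(ε) = (3*ε**2/2 - 5*ε/3 + 2)/(ε + 1/3)**2, whose expansion matches every shown term.
Denominator factor (ε + 1/3)^2: pole of order 2 at -1/3, modulus 1/3.
The radius of convergence is the smallest modulus among the singular points: 1/3.


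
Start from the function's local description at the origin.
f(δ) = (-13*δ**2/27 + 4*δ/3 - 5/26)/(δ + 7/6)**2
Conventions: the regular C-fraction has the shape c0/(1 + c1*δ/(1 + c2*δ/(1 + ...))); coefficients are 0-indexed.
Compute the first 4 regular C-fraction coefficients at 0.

Taylor coefficients (expand at 0): a_0 = -90/637, a_1 = 5448/4459, a_2 = -219532/93639, a_3 = 682000/218491.
c0 = a_0 = -90/637. Peel one level at a time: if S = 1 + c*δ/S' with S'(0) = 1, then c is the δ-coefficient of S and S' = c*δ/(S - 1).
S_1 = c0/f = 1 + (908/105)*δ + (1924562/33075)*δ^2 + ...; c1 = 908/105.
S_2 = c1*δ/(S_1 - 1) = 1 + (-962281/143010)*δ + (922154689/818074404)*δ^2 + ...; c2 = -962281/143010.
S_3 = c2*δ/(S_2 - 1) = 1 + (4610773445/27523161162)*δ + ...; c3 = 4610773445/27523161162.

The regular C-fraction coefficients are [-90/637, 908/105, -962281/143010, 4610773445/27523161162].


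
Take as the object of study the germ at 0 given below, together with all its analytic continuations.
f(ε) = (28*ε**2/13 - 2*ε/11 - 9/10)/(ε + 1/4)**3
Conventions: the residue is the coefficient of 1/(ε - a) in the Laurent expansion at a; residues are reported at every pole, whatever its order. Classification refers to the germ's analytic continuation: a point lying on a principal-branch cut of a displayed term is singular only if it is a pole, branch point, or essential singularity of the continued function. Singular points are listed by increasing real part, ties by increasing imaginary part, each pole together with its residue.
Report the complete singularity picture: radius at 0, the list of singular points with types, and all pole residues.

Denominator factor (ε + 1/4)^3: pole of order 3 at -1/4, modulus 1/4.
The radius of convergence is the smallest modulus among the singular points: 1/4.
At the order-3 pole -1/4 set g(ε) = (ε - (-1/4))^3*f(ε) = 28*ε**2/13 - 2*ε/11 - 9/10.
Order-3 pole: residue = g''(a)/2; g''(-1/4) = 56/13, so the residue is 28/13.

Radius of convergence at 0: 1/4.
At -1/4: a pole of order 3; residue 28/13.


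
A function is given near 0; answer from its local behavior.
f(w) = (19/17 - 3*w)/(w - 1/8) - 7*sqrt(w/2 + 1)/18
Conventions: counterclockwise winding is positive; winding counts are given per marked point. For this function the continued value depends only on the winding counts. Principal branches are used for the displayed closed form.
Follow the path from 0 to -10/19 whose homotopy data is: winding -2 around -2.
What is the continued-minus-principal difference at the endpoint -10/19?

The rational part is single-valued and drops out of the difference; each branch term changes only by its own monodromy.
(-7/18)*sqrt(1 - w/(-2)): winding -2 is even, the square root returns to the same sheet, contribution 0.
Summing the contributions at w = -10/19 gives 0.

Continued minus principal equals 0.


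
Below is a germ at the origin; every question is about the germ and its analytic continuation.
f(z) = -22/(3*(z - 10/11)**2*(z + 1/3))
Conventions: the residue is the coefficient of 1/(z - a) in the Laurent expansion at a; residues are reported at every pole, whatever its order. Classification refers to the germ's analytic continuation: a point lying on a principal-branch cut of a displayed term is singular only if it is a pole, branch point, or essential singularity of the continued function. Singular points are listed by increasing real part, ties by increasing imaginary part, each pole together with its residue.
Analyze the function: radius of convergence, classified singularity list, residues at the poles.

Denominator factor (z - 10/11)^2: pole of order 2 at 10/11, modulus 10/11.
Denominator factor (z + 1/3): pole of order 1 at -1/3, modulus 1/3.
The radius of convergence is the smallest modulus among the singular points: 1/3.
At the order-1 pole -1/3 set g(z) = (z - (-1/3))*f(z) = -22/(3*(z - 10/11)**2).
Simple pole: residue = g(a) at a = -1/3, which is -7986/1681.
At the order-2 pole 10/11 set g(z) = (z - (10/11))^2*f(z) = -22/(3*(z + 1/3)).
Order-2 pole: residue = g'(a); g'(10/11) = 7986/1681, so the residue is 7986/1681.
List the singular points by increasing real part (a conjugate pair: the negative imaginary part first).

Radius of convergence at 0: 1/3.
At -1/3: a pole of order 1; residue -7986/1681.
At 10/11: a pole of order 2; residue 7986/1681.


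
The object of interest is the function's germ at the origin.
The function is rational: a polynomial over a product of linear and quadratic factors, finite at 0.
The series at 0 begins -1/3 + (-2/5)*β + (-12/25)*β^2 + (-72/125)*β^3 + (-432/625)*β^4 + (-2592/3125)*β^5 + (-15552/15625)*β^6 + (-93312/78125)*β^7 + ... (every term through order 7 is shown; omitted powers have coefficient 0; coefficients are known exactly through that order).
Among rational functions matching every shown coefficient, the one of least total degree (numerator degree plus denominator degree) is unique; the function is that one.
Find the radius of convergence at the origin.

No rational of total degree below 1 reproduces all 8 coefficients; solving the [0/1] Pade equations on them gives f(β) = 5/(18*(β - 5/6)), whose expansion matches every shown term.
Denominator factor (β - 5/6): pole of order 1 at 5/6, modulus 5/6.
The radius of convergence is the smallest modulus among the singular points: 5/6.

The radius of convergence is 5/6.


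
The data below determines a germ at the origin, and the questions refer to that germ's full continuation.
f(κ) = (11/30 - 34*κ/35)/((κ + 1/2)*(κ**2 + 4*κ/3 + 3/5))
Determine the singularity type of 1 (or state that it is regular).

Denominator factors: κ + 1/2 = 3/2 at κ = 1; κ**2 + 4*κ/3 + 3/5 = 44/15 at κ = 1 — none vanishes.
So the germ continues analytically to 1.

The point is a regular point.


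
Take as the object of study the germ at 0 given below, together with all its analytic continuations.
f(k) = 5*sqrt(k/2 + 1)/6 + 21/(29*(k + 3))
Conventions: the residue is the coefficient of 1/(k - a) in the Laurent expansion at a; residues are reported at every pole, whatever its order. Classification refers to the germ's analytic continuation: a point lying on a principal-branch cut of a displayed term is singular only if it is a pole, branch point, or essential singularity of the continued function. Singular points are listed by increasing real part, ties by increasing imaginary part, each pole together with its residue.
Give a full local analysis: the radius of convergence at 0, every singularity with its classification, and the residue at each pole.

Radius of convergence at 0: 2.
At -3: a pole of order 1; residue 21/29.
At -2: an algebraic (square-root) branch point.

Denominator factor (k + 3): pole of order 1 at -3, modulus 3.
Branch term (5/6)*sqrt(1 - k/(-2)): its argument vanishes at k = -2, a square-root branch point, modulus 2.
The radius of convergence is the smallest modulus among the singular points: 2.
The branch term is analytic at -3 and contributes nothing to the residue; only the rational part matters.
At the order-1 pole -3 set g(k) = (k - (-3))*(rational part) = 21/29.
Simple pole: residue = g(a) at a = -3, which is 21/29.
List the singular points by increasing real part (a conjugate pair: the negative imaginary part first).


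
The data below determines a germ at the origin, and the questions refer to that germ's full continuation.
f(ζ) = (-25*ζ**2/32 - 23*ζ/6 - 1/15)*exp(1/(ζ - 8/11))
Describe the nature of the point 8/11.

The point is an essential singularity.

The exponent 1/(ζ - (8/11)) has a pole at 8/11, so exp(1/(ζ - (8/11))) takes every nonzero value near it: an essential singularity (not a pole of any order).


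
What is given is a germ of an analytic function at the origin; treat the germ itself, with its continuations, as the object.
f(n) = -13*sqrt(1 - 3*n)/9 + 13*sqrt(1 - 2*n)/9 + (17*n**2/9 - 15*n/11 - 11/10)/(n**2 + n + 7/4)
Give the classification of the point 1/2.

The point is an algebraic (square-root) branch point.

The term (13/9)*sqrt(1 - n/(1/2)) has argument 1 - 1/2/(1/2) = 0 at 1/2: a square-root (algebraic, two-sheeted) branch point; the remaining terms are analytic or single-valued there.


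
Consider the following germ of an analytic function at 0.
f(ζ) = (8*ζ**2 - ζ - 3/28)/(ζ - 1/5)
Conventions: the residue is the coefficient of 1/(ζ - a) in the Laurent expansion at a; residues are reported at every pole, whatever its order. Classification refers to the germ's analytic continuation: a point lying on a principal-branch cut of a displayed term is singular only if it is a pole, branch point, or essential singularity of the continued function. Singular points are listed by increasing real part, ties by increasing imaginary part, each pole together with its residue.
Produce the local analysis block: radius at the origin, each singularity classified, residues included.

Radius of convergence at 0: 1/5.
At 1/5: a pole of order 1; residue 9/700.

Denominator factor (ζ - 1/5): pole of order 1 at 1/5, modulus 1/5.
The radius of convergence is the smallest modulus among the singular points: 1/5.
At the order-1 pole 1/5 set g(ζ) = (ζ - (1/5))*f(ζ) = 8*ζ**2 - ζ - 3/28.
Simple pole: residue = g(a) at a = 1/5, which is 9/700.


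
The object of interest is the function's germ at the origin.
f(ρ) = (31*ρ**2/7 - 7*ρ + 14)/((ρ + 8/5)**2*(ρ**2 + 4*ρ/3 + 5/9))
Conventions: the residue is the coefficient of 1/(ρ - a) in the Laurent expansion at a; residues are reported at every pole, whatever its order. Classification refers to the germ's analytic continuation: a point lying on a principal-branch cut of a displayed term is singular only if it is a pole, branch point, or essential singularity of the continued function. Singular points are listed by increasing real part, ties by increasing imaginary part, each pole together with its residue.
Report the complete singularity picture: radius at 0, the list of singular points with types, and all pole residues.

Radius of convergence at 0: (1/3)*sqrt(5).
At -8/5: a pole of order 2; residue 16800075/341887.
At (-2/3) - (1/3)*i: a pole of order 1; residue (-16800075/683774) + (13429425/683774)*i.
At (-2/3) + (1/3)*i: a pole of order 1; residue (-16800075/683774) - (13429425/683774)*i.

Denominator factor (ρ**2 + 4*ρ/3 + 5/9): discriminant -4/9, complex-conjugate roots (-2/3) + (1/3)*i and (-2/3) - (1/3)*i; poles of order 1, moduli (1/3)*sqrt(5) and (1/3)*sqrt(5).
Denominator factor (ρ + 8/5)^2: pole of order 2 at -8/5, modulus 8/5.
The radius of convergence is the smallest modulus among the singular points: (1/3)*sqrt(5).
At the order-2 pole -8/5 set g(ρ) = (ρ - (-8/5))^2*f(ρ) = (31*ρ**2/7 - 7*ρ + 14)/(ρ**2 + 4*ρ/3 + 5/9).
Order-2 pole: residue = g'(a); g'(-8/5) = 16800075/341887, so the residue is 16800075/341887.
The factor ρ**2 + 4*ρ/3 + 5/9 splits as (ρ - a)(ρ - a') with a = (-2/3) - (1/3)*i, a' = (-2/3) + (1/3)*i. At the order-1 pole a set g(ρ) = (ρ - a)*f(ρ) = [(31*ρ**2/7 - 7*ρ + 14)/(ρ + 8/5)**2] / (ρ - a').
Simple pole: residue = g(a) at a = (-2/3) - (1/3)*i, which is (-16800075/683774) + (13429425/683774)*i.
The factor ρ**2 + 4*ρ/3 + 5/9 splits as (ρ - a)(ρ - a') with a = (-2/3) + (1/3)*i, a' = (-2/3) - (1/3)*i. At the order-1 pole a set g(ρ) = (ρ - a)*f(ρ) = [(31*ρ**2/7 - 7*ρ + 14)/(ρ + 8/5)**2] / (ρ - a').
Simple pole: residue = g(a) at a = (-2/3) + (1/3)*i, which is (-16800075/683774) - (13429425/683774)*i.
List the singular points by increasing real part (a conjugate pair: the negative imaginary part first).


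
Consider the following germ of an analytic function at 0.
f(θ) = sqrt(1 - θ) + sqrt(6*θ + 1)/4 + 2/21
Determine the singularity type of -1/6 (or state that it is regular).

The point is an algebraic (square-root) branch point.

The term (1/4)*sqrt(1 - θ/(-1/6)) has argument 1 - -1/6/(-1/6) = 0 at -1/6: a square-root (algebraic, two-sheeted) branch point; the remaining terms are analytic or single-valued there.


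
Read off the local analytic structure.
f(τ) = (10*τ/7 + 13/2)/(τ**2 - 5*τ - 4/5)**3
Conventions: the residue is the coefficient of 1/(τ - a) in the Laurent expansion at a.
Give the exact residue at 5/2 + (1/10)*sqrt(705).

The factor τ**2 - 5*τ - 4/5 splits as (τ - a)(τ - a') with a = 5/2 + (1/10)*sqrt(705), a' = 5/2 - (1/10)*sqrt(705). At the order-3 pole a set g(τ) = (τ - a)^3*f(τ) = [10*τ/7 + 13/2] / (τ - a')^3.
Order-3 pole: residue = g''(a)/2; g''(5/2 + (1/10)*sqrt(705)) = (50/46389)*sqrt(705), so the residue is (25/46389)*sqrt(705).

The residue is (25/46389)*sqrt(705).


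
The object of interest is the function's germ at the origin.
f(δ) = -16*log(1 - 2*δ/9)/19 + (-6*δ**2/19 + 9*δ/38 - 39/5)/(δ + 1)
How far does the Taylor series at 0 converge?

Denominator factor (δ + 1): pole of order 1 at -1, modulus 1.
Branch term (-16/19)*log(1 - δ/(9/2)): its argument vanishes at δ = 9/2, a logarithmic branch point, modulus 9/2.
The radius of convergence is the smallest modulus among the singular points: 1.

The radius of convergence is 1.


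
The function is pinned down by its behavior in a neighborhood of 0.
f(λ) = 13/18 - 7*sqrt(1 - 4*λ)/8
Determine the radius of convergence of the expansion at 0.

Branch term (-7/8)*sqrt(1 - λ/(1/4)): its argument vanishes at λ = 1/4, a square-root branch point, modulus 1/4.
The radius of convergence is the smallest modulus among the singular points: 1/4.

The radius of convergence is 1/4.


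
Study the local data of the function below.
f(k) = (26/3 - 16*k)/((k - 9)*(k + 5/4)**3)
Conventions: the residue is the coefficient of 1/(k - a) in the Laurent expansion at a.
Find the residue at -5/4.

The residue is 25984/206763.

At the order-3 pole -5/4 set g(k) = (k - (-5/4))^3*f(k) = (26/3 - 16*k)/(k - 9).
Order-3 pole: residue = g''(a)/2; g''(-5/4) = 51968/206763, so the residue is 25984/206763.


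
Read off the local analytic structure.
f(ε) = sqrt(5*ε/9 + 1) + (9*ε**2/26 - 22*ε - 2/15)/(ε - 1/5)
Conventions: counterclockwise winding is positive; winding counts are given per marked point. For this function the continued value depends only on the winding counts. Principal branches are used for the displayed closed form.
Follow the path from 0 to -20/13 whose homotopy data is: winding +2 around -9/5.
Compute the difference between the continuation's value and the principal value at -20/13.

The rational part is single-valued and drops out of the difference; each branch term changes only by its own monodromy.
(1)*sqrt(1 - ε/(-9/5)): winding +2 is even, the square root returns to the same sheet, contribution 0.
Summing the contributions at ε = -20/13 gives 0.

Continued minus principal equals 0.


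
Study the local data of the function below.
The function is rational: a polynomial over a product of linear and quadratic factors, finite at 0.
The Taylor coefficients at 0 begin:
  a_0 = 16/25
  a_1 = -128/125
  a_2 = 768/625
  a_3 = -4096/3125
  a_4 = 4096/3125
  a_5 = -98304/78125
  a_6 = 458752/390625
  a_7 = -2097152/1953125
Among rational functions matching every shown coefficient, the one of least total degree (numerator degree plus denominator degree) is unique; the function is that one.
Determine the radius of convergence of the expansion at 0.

The radius of convergence is 5/4.

No rational of total degree below 2 reproduces all 8 coefficients; solving the [0/2] Pade equations on them gives f(ξ) = (ξ + 5/4)**(-2), whose expansion matches every shown term.
Denominator factor (ξ + 5/4)^2: pole of order 2 at -5/4, modulus 5/4.
The radius of convergence is the smallest modulus among the singular points: 5/4.


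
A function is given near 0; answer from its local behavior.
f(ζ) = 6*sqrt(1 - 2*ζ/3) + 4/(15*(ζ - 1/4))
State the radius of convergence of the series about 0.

The radius of convergence is 1/4.

Denominator factor (ζ - 1/4): pole of order 1 at 1/4, modulus 1/4.
Branch term (6)*sqrt(1 - ζ/(3/2)): its argument vanishes at ζ = 3/2, a square-root branch point, modulus 3/2.
The radius of convergence is the smallest modulus among the singular points: 1/4.


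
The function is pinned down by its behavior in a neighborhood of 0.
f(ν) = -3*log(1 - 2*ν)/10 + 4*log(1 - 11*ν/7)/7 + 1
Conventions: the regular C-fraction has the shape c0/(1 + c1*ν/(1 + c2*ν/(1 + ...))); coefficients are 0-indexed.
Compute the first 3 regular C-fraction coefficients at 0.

Taylor coefficients (expand at 0): a_0 = 1, a_1 = -73/245, a_2 = -181/1715.
c0 = a_0 = 1. Peel one level at a time: if S = 1 + c*ν/S' with S'(0) = 1, then c is the ν-coefficient of S and S' = c*ν/(S - 1).
S_1 = c0/f = 1 + (73/245)*ν + (11664/60025)*ν^2 + ...; c1 = 73/245.
S_2 = c1*ν/(S_1 - 1) = 1 + (-11664/17885)*ν + ...; c2 = -11664/17885.

The regular C-fraction coefficients are [1, 73/245, -11664/17885].


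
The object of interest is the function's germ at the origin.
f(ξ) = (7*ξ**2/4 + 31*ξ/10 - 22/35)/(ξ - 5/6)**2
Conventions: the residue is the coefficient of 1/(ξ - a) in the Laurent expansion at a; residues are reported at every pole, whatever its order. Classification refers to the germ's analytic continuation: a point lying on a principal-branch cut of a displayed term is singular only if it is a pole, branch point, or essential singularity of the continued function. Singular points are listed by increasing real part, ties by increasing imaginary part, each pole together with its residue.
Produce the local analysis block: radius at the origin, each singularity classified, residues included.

Denominator factor (ξ - 5/6)^2: pole of order 2 at 5/6, modulus 5/6.
The radius of convergence is the smallest modulus among the singular points: 5/6.
At the order-2 pole 5/6 set g(ξ) = (ξ - (5/6))^2*f(ξ) = 7*ξ**2/4 + 31*ξ/10 - 22/35.
Order-2 pole: residue = g'(a); g'(5/6) = 361/60, so the residue is 361/60.

Radius of convergence at 0: 5/6.
At 5/6: a pole of order 2; residue 361/60.


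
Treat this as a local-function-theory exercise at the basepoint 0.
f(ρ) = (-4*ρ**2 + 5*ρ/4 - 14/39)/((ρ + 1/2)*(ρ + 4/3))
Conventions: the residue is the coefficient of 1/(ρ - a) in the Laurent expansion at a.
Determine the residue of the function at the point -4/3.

At the order-1 pole -4/3 set g(ρ) = (ρ - (-4/3))*f(ρ) = (-4*ρ**2 + 5*ρ/4 - 14/39)/(ρ + 1/2).
Simple pole: residue = g(a) at a = -4/3, which is 2138/195.

The residue is 2138/195.


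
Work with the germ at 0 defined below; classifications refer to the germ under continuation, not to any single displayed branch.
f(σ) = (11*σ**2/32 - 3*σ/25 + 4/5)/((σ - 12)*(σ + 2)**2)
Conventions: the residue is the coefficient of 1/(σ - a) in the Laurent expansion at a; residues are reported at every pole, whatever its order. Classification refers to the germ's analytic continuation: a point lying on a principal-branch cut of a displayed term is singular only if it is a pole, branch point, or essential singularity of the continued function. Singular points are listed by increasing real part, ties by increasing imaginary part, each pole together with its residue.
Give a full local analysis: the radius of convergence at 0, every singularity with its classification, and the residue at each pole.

Denominator factor (σ + 2)^2: pole of order 2 at -2, modulus 2.
Denominator factor (σ - 12): pole of order 1 at 12, modulus 12.
The radius of convergence is the smallest modulus among the singular points: 2.
At the order-2 pole -2 set g(σ) = (σ - (-2))^2*f(σ) = (11*σ**2/32 - 3*σ/25 + 4/5)/(σ - 12).
Order-2 pole: residue = g'(a); g'(-2) = 529/5600, so the residue is 529/5600.
At the order-1 pole 12 set g(σ) = (σ - (12))*f(σ) = (11*σ**2/32 - 3*σ/25 + 4/5)/(σ + 2)**2.
Simple pole: residue = g(a) at a = 12, which is 349/1400.
List the singular points by increasing real part (a conjugate pair: the negative imaginary part first).

Radius of convergence at 0: 2.
At -2: a pole of order 2; residue 529/5600.
At 12: a pole of order 1; residue 349/1400.


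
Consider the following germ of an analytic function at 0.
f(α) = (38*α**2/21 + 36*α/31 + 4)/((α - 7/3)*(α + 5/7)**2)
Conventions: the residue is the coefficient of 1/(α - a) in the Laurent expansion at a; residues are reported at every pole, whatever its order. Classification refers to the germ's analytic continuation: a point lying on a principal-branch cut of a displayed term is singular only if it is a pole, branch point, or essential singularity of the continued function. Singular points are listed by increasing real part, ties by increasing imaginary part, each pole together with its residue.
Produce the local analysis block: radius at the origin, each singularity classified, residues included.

Radius of convergence at 0: 5/7.
At -5/7: a pole of order 2; residue 11737/444416.
At 7/3: a pole of order 1; residue 339619/190464.

Denominator factor (α + 5/7)^2: pole of order 2 at -5/7, modulus 5/7.
Denominator factor (α - 7/3): pole of order 1 at 7/3, modulus 7/3.
The radius of convergence is the smallest modulus among the singular points: 5/7.
At the order-2 pole -5/7 set g(α) = (α - (-5/7))^2*f(α) = (38*α**2/21 + 36*α/31 + 4)/(α - 7/3).
Order-2 pole: residue = g'(a); g'(-5/7) = 11737/444416, so the residue is 11737/444416.
At the order-1 pole 7/3 set g(α) = (α - (7/3))*f(α) = (38*α**2/21 + 36*α/31 + 4)/(α + 5/7)**2.
Simple pole: residue = g(a) at a = 7/3, which is 339619/190464.
List the singular points by increasing real part (a conjugate pair: the negative imaginary part first).


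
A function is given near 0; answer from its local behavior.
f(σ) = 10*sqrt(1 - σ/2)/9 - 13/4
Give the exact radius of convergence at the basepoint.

The radius of convergence is 2.

Branch term (10/9)*sqrt(1 - σ/(2)): its argument vanishes at σ = 2, a square-root branch point, modulus 2.
The radius of convergence is the smallest modulus among the singular points: 2.


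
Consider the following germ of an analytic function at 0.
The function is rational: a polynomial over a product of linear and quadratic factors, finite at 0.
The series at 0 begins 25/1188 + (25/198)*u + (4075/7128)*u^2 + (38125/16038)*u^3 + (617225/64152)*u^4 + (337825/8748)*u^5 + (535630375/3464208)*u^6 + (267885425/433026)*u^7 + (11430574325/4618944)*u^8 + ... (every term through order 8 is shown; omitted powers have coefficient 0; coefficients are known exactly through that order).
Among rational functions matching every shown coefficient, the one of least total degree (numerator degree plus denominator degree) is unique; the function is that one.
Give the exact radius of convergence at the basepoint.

No rational of total degree below 7 reproduces all 9 coefficients; solving the [0/7] Pade equations on them gives f(u) = 25/(22*(u - 1/4)*(u**2 + 4*u - 6)**3), whose expansion matches every shown term.
Denominator factor (u**2 + 4*u - 6)^3: discriminant 40, real irrational roots -2 + sqrt(10) and -2 - sqrt(10); poles of order 3, moduli -2 + sqrt(10) and 2 + sqrt(10).
Denominator factor (u - 1/4): pole of order 1 at 1/4, modulus 1/4.
The radius of convergence is the smallest modulus among the singular points: 1/4.

The radius of convergence is 1/4.


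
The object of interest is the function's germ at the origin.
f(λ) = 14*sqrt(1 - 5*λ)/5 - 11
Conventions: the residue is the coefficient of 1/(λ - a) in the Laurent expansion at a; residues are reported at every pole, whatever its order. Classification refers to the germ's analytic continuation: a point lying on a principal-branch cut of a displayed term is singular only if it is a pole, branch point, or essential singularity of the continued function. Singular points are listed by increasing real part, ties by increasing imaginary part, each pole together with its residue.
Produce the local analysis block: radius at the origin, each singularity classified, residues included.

Branch term (14/5)*sqrt(1 - λ/(1/5)): its argument vanishes at λ = 1/5, a square-root branch point, modulus 1/5.
The radius of convergence is the smallest modulus among the singular points: 1/5.

Radius of convergence at 0: 1/5.
At 1/5: an algebraic (square-root) branch point.


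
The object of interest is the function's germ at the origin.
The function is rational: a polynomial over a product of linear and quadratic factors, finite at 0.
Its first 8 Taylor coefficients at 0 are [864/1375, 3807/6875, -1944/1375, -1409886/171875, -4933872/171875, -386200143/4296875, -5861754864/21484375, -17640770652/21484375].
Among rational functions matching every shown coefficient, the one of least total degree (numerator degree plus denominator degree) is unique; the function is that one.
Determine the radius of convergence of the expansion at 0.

No rational of total degree below 5 reproduces all 8 coefficients; solving the [1/4] Pade equations on them gives f(δ) = (32/33 - 19*δ/5)/((δ - 5/3)**3*(δ - 1/3)), whose expansion matches every shown term.
Denominator factor (δ - 5/3)^3: pole of order 3 at 5/3, modulus 5/3.
Denominator factor (δ - 1/3): pole of order 1 at 1/3, modulus 1/3.
The radius of convergence is the smallest modulus among the singular points: 1/3.

The radius of convergence is 1/3.


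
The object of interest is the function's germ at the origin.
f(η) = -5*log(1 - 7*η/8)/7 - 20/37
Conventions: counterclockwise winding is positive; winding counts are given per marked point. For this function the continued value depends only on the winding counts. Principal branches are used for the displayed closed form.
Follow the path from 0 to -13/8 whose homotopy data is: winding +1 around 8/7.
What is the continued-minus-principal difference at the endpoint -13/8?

Continued minus principal equals -(10/7)*pi*i.

The rational part is single-valued and drops out of the difference; each branch term changes only by its own monodromy.
(-5/7)*log(1 - η/(8/7)): each positive loop around 8/7 adds 2*pi*i to the log, so winding +1 contributes (-5/7)*(1)*2*pi*i = -(10/7)*pi*i.
Summing the contributions at η = -13/8 gives -(10/7)*pi*i.


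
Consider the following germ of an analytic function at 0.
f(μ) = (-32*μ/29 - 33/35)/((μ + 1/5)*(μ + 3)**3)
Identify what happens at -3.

The point is a pole of order 3.

The denominator factor μ + 3 vanishes at -3 and appears to the power 3; the numerator there equals 2403/1015, nonzero, and no other factor vanishes.
Hence a pole whose order is the multiplicity, 3.


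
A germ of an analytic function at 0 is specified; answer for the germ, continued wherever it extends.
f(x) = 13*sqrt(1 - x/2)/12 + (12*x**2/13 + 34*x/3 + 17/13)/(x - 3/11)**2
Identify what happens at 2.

The point is an algebraic (square-root) branch point.

The term (13/12)*sqrt(1 - x/(2)) has argument 1 - 2/(2) = 0 at 2: a square-root (algebraic, two-sheeted) branch point; the remaining terms are analytic or single-valued there.


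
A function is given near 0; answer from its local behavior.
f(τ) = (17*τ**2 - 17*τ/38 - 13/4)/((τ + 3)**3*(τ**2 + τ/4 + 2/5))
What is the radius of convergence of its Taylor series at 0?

Denominator factor (τ + 3)^3: pole of order 3 at -3, modulus 3.
Denominator factor (τ**2 + τ/4 + 2/5): discriminant -123/80, complex-conjugate roots (-1/8) + ((1/40)*sqrt(615))*i and (-1/8) - ((1/40)*sqrt(615))*i; poles of order 1, moduli (1/5)*sqrt(10) and (1/5)*sqrt(10).
The radius of convergence is the smallest modulus among the singular points: (1/5)*sqrt(10).

The radius of convergence is (1/5)*sqrt(10).


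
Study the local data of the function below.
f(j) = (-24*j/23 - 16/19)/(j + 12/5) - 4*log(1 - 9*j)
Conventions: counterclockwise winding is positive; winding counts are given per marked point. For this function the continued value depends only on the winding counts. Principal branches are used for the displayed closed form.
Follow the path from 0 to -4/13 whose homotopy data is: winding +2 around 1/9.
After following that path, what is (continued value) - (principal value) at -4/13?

Continued minus principal equals -(16)*pi*i.

The rational part is single-valued and drops out of the difference; each branch term changes only by its own monodromy.
(-4)*log(1 - j/(1/9)): each positive loop around 1/9 adds 2*pi*i to the log, so winding +2 contributes (-4)*(2)*2*pi*i = -(16)*pi*i.
Summing the contributions at j = -4/13 gives -(16)*pi*i.


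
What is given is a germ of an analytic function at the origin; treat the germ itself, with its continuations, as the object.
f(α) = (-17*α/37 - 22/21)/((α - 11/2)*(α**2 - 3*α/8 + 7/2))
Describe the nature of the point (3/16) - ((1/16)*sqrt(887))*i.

The denominator factor α**2 - 3*α/8 + 7/2 vanishes at (3/16) - ((1/16)*sqrt(887))*i and appears to the power 1; the numerator there equals (-14095/12432) + ((17/592)*sqrt(887))*i, nonzero, and no other factor vanishes.
Hence a pole whose order is the multiplicity, 1.

The point is a pole of order 1.


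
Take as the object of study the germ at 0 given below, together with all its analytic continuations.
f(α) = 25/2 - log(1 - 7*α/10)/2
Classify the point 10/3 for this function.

The point is a regular point.

There is no denominator, hence no pole anywhere.
Branch term log(1 - α/(10/7)): argument at 10/3 is -4/3, nonzero, so 10/3 is not its branch point (a point on a principal cut is still regular for the continued germ).
So the germ continues analytically to 10/3.


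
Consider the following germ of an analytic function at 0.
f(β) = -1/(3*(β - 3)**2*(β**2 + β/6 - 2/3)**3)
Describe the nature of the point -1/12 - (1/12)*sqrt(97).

The point is a pole of order 3.

The denominator factor β**2 + β/6 - 2/3 vanishes at -1/12 - (1/12)*sqrt(97) and appears to the power 3; the numerator there equals -1/3, nonzero, and no other factor vanishes.
Hence a pole whose order is the multiplicity, 3.


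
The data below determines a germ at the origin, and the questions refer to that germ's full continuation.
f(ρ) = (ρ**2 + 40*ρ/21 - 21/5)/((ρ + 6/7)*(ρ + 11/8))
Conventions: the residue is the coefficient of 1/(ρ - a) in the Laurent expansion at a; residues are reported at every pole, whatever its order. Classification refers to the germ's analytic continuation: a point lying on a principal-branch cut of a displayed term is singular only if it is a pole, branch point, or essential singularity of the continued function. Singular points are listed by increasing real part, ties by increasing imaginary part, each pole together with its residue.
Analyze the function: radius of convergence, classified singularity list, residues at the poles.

Denominator factor (ρ + 6/7): pole of order 1 at -6/7, modulus 6/7.
Denominator factor (ρ + 11/8): pole of order 1 at -11/8, modulus 11/8.
The radius of convergence is the smallest modulus among the singular points: 6/7.
At the order-1 pole -11/8 set g(ρ) = (ρ - (-11/8))*f(ρ) = (ρ**2 + 40*ρ/21 - 21/5)/(ρ + 6/7).
Simple pole: residue = g(a) at a = -11/8, which is 33119/3480.
At the order-1 pole -6/7 set g(ρ) = (ρ - (-6/7))*f(ρ) = (ρ**2 + 40*ρ/21 - 21/5)/(ρ + 11/8).
Simple pole: residue = g(a) at a = -6/7, which is -9992/1015.
List the singular points by increasing real part (a conjugate pair: the negative imaginary part first).

Radius of convergence at 0: 6/7.
At -11/8: a pole of order 1; residue 33119/3480.
At -6/7: a pole of order 1; residue -9992/1015.


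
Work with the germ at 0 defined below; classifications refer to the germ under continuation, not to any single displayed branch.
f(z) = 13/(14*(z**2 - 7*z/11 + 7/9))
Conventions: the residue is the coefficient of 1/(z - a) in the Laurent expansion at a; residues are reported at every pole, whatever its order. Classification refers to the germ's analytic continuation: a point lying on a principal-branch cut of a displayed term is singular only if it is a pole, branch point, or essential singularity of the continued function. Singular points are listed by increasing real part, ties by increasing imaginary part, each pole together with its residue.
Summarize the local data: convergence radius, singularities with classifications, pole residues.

Denominator factor (z**2 - 7*z/11 + 7/9): discriminant -2947/1089, complex-conjugate roots (7/22) + ((1/66)*sqrt(2947))*i and (7/22) - ((1/66)*sqrt(2947))*i; poles of order 1, moduli (1/3)*sqrt(7) and (1/3)*sqrt(7).
The radius of convergence is the smallest modulus among the singular points: (1/3)*sqrt(7).
The factor z**2 - 7*z/11 + 7/9 splits as (z - a)(z - a') with a = (7/22) - ((1/66)*sqrt(2947))*i, a' = (7/22) + ((1/66)*sqrt(2947))*i. At the order-1 pole a set g(z) = (z - a)*f(z) = [13/14] / (z - a').
Simple pole: residue = g(a) at a = (7/22) - ((1/66)*sqrt(2947))*i, which is ((429/41258)*sqrt(2947))*i.
The factor z**2 - 7*z/11 + 7/9 splits as (z - a)(z - a') with a = (7/22) + ((1/66)*sqrt(2947))*i, a' = (7/22) - ((1/66)*sqrt(2947))*i. At the order-1 pole a set g(z) = (z - a)*f(z) = [13/14] / (z - a').
Simple pole: residue = g(a) at a = (7/22) + ((1/66)*sqrt(2947))*i, which is -((429/41258)*sqrt(2947))*i.
List the singular points by increasing real part (a conjugate pair: the negative imaginary part first).

Radius of convergence at 0: (1/3)*sqrt(7).
At (7/22) - ((1/66)*sqrt(2947))*i: a pole of order 1; residue ((429/41258)*sqrt(2947))*i.
At (7/22) + ((1/66)*sqrt(2947))*i: a pole of order 1; residue -((429/41258)*sqrt(2947))*i.


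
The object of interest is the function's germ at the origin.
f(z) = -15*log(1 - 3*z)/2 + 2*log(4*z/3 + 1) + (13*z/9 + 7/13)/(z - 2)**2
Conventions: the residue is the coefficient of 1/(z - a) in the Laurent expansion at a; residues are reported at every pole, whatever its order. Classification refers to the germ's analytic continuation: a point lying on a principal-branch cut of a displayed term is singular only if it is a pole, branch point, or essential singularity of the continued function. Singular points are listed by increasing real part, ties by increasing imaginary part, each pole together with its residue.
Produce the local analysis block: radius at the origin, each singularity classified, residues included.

Denominator factor (z - 2)^2: pole of order 2 at 2, modulus 2.
Branch term (2)*log(1 - z/(-3/4)): its argument vanishes at z = -3/4, a logarithmic branch point, modulus 3/4.
Branch term (-15/2)*log(1 - z/(1/3)): its argument vanishes at z = 1/3, a logarithmic branch point, modulus 1/3.
The radius of convergence is the smallest modulus among the singular points: 1/3.
The branch terms are analytic at 2 and contribute nothing to the residue; only the rational part matters.
At the order-2 pole 2 set g(z) = (z - (2))^2*(rational part) = 13*z/9 + 7/13.
Order-2 pole: residue = g'(a); g'(2) = 13/9, so the residue is 13/9.
List the singular points by increasing real part (a conjugate pair: the negative imaginary part first).

Radius of convergence at 0: 1/3.
At -3/4: a logarithmic branch point.
At 1/3: a logarithmic branch point.
At 2: a pole of order 2; residue 13/9.


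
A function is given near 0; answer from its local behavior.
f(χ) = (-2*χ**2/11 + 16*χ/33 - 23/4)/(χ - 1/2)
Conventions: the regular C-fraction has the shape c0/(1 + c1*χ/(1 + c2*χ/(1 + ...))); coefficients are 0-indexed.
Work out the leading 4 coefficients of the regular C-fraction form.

The regular C-fraction coefficients are [23/2, -1454/759, -55636/551793, 3338082/10111843].

Taylor coefficients (expand at 0): a_0 = 23/2, a_1 = 727/33, a_2 = 1466/33, a_3 = 2932/33.
c0 = a_0 = 23/2. Peel one level at a time: if S = 1 + c*χ/S' with S'(0) = 1, then c is the χ-coefficient of S and S' = c*χ/(S - 1).
S_1 = c0/f = 1 + (-1454/759)*χ + (-111272/576081)*χ^2 + ...; c1 = -1454/759.
S_2 = c1*χ/(S_1 - 1) = 1 + (-55636/551793)*χ + (17592/528529)*χ^2 + ...; c2 = -55636/551793.
S_3 = c2*χ/(S_2 - 1) = 1 + (3338082/10111843)*χ + ...; c3 = 3338082/10111843.


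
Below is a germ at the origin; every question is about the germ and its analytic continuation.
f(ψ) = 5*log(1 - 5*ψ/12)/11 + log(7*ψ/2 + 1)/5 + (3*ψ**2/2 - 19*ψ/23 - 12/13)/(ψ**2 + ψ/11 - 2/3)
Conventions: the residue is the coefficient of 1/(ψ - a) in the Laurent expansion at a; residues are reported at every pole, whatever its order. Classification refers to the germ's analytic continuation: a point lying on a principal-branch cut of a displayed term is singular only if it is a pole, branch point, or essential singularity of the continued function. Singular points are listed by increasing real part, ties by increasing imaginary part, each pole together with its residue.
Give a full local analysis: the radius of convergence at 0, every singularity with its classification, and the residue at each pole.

Denominator factor (ψ**2 + ψ/11 - 2/3): discriminant 971/363, real irrational roots -1/22 + (1/66)*sqrt(2913) and -1/22 - (1/66)*sqrt(2913); poles of order 1, moduli -1/22 + (1/66)*sqrt(2913) and 1/22 + (1/66)*sqrt(2913).
Branch term (1/5)*log(1 - ψ/(-2/7)): its argument vanishes at ψ = -2/7, a logarithmic branch point, modulus 2/7.
Branch term (5/11)*log(1 - ψ/(12/5)): its argument vanishes at ψ = 12/5, a logarithmic branch point, modulus 12/5.
The radius of convergence is the smallest modulus among the singular points: 2/7.
The branch terms are analytic at -1/22 - (1/66)*sqrt(2913) and contribute nothing to the residue; only the rational part matters.
The factor ψ**2 + ψ/11 - 2/3 splits as (ψ - a)(ψ - a') with a = -1/22 - (1/66)*sqrt(2913), a' = -1/22 + (1/66)*sqrt(2913). At the order-1 pole a set g(ψ) = (ψ - a)*(rational part) = [3*ψ**2/2 - 19*ψ/23 - 12/13] / (ψ - a').
Simple pole: residue = g(a) at a = -1/22 - (1/66)*sqrt(2913), which is -487/1012 - (17463/12774476)*sqrt(2913).
The branch terms are analytic at -1/22 + (1/66)*sqrt(2913) and contribute nothing to the residue; only the rational part matters.
The factor ψ**2 + ψ/11 - 2/3 splits as (ψ - a)(ψ - a') with a = -1/22 + (1/66)*sqrt(2913), a' = -1/22 - (1/66)*sqrt(2913). At the order-1 pole a set g(ψ) = (ψ - a)*(rational part) = [3*ψ**2/2 - 19*ψ/23 - 12/13] / (ψ - a').
Simple pole: residue = g(a) at a = -1/22 + (1/66)*sqrt(2913), which is -487/1012 + (17463/12774476)*sqrt(2913).
List the singular points by increasing real part (a conjugate pair: the negative imaginary part first).

Radius of convergence at 0: 2/7.
At -1/22 - (1/66)*sqrt(2913): a pole of order 1; residue -487/1012 - (17463/12774476)*sqrt(2913).
At -2/7: a logarithmic branch point.
At -1/22 + (1/66)*sqrt(2913): a pole of order 1; residue -487/1012 + (17463/12774476)*sqrt(2913).
At 12/5: a logarithmic branch point.


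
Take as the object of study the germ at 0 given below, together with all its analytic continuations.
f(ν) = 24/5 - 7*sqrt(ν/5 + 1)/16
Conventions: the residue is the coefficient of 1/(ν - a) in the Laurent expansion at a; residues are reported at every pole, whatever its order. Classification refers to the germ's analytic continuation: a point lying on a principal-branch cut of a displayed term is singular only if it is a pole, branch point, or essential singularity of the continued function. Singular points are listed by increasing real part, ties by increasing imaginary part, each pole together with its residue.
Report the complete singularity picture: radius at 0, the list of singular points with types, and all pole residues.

Branch term (-7/16)*sqrt(1 - ν/(-5)): its argument vanishes at ν = -5, a square-root branch point, modulus 5.
The radius of convergence is the smallest modulus among the singular points: 5.

Radius of convergence at 0: 5.
At -5: an algebraic (square-root) branch point.
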